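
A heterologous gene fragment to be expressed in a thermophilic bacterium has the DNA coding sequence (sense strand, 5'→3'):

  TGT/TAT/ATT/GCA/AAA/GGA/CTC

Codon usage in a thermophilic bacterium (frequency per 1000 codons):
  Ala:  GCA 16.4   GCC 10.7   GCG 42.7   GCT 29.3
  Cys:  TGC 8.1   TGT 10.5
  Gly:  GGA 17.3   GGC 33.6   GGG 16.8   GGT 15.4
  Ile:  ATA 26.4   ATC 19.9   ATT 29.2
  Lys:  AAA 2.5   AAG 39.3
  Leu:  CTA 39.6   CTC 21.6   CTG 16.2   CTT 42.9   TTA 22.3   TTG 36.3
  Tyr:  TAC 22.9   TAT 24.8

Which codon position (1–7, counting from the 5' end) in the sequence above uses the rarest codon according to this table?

5

Codon 1 TGT (Cys): 10.5 per 1000.
Codon 2 TAT (Tyr): 24.8 per 1000.
Codon 3 ATT (Ile): 29.2 per 1000.
Codon 4 GCA (Ala): 16.4 per 1000.
Codon 5 AAA (Lys): 2.5 per 1000.
Codon 6 GGA (Gly): 17.3 per 1000.
Codon 7 CTC (Leu): 21.6 per 1000.
Lowest frequency is 2.5 at codon 5.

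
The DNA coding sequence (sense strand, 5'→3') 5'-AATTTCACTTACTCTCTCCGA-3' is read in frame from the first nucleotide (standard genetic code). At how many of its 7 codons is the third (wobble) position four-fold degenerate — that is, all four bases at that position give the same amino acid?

Codon 1 AAT (Asn): third position 2-fold.
Codon 2 TTC (Phe): third position 2-fold.
Codon 3 ACT (Thr): third position 4-fold.
Codon 4 TAC (Tyr): third position 2-fold.
Codon 5 TCT (Ser): third position 4-fold.
Codon 6 CTC (Leu): third position 4-fold.
Codon 7 CGA (Arg): third position 4-fold.
Four-fold degenerate third positions: 4.

4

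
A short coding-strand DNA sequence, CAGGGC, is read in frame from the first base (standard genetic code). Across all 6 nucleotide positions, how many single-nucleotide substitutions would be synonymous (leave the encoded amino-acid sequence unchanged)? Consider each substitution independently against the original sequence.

4

Codon 1 (CAG, Gln): 1 synonymous substitution.
Codon 2 (GGC, Gly): 3 synonymous substitutions.
Total: 1 + 3 = 4.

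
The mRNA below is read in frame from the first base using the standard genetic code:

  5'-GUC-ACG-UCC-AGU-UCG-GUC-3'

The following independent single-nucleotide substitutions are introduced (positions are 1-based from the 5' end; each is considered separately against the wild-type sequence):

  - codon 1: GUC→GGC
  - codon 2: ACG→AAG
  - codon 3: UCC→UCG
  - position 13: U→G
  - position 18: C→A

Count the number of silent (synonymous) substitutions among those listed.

2

Codon 1: GUC (Val) → GGC (Gly) — missense.
Codon 2: ACG (Thr) → AAG (Lys) — missense.
Codon 3: UCC (Ser) → UCG (Ser) — synonymous.
Codon 5: UCG (Ser) → GCG (Ala) — missense.
Codon 6: GUC (Val) → GUA (Val) — synonymous.
Synonymous: 2 of 5.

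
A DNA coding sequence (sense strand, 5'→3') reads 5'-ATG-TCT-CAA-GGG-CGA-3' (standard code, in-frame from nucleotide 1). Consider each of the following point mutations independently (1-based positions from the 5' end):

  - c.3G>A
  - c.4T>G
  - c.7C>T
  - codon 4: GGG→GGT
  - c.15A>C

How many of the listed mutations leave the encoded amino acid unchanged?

Codon 1: ATG (Met) → ATA (Ile) — missense.
Codon 2: TCT (Ser) → GCT (Ala) — missense.
Codon 3: CAA (Gln) → TAA (Stop) — nonsense.
Codon 4: GGG (Gly) → GGT (Gly) — synonymous.
Codon 5: CGA (Arg) → CGC (Arg) — synonymous.
Synonymous: 2 of 5.

2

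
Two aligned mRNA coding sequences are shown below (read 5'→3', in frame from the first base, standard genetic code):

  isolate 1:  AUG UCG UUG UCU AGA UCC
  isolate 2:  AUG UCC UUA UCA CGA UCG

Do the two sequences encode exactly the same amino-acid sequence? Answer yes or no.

Codon 1: AUG Met / AUG Met — identical.
Codon 2: UCG Ser / UCC Ser — synonymous.
Codon 3: UUG Leu / UUA Leu — synonymous.
Codon 4: UCU Ser / UCA Ser — synonymous.
Codon 5: AGA Arg / CGA Arg — synonymous.
Codon 6: UCC Ser / UCG Ser — synonymous.
Nonsynonymous differences: 0 → same protein.

yes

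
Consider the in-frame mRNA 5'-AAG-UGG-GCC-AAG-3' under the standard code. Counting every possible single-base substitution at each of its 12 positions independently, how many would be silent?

Codon 1 (AAG, Lys): 1 synonymous substitution.
Codon 2 (UGG, Trp): 0 synonymous substitutions.
Codon 3 (GCC, Ala): 3 synonymous substitutions.
Codon 4 (AAG, Lys): 1 synonymous substitution.
Total: 1 + 0 + 3 + 1 = 5.

5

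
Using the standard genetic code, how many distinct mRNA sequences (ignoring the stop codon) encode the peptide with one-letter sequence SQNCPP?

768

Ser: 6 codons.
Gln: 2 codons.
Asn: 2 codons.
Cys: 2 codons.
Pro: 4 codons.
Pro: 4 codons.
6 × 2 × 2 × 2 × 4 × 4 = 768.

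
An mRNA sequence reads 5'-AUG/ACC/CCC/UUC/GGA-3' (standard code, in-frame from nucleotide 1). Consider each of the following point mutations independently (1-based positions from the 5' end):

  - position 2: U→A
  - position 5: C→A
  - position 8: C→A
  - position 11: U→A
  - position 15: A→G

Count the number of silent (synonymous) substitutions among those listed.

1

Codon 1: AUG (Met) → AAG (Lys) — missense.
Codon 2: ACC (Thr) → AAC (Asn) — missense.
Codon 3: CCC (Pro) → CAC (His) — missense.
Codon 4: UUC (Phe) → UAC (Tyr) — missense.
Codon 5: GGA (Gly) → GGG (Gly) — synonymous.
Synonymous: 1 of 5.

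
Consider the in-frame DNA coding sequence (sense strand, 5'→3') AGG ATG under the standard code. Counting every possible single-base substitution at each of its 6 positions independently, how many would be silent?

2

Codon 1 (AGG, Arg): 2 synonymous substitutions.
Codon 2 (ATG, Met): 0 synonymous substitutions.
Total: 2 + 0 = 2.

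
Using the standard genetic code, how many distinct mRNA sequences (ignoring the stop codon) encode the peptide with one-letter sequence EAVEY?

128

Glu: 2 codons.
Ala: 4 codons.
Val: 4 codons.
Glu: 2 codons.
Tyr: 2 codons.
2 × 4 × 4 × 2 × 2 = 128.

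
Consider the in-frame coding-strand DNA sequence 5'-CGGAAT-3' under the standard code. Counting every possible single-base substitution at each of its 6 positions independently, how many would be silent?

Codon 1 (CGG, Arg): 4 synonymous substitutions.
Codon 2 (AAT, Asn): 1 synonymous substitution.
Total: 4 + 1 = 5.

5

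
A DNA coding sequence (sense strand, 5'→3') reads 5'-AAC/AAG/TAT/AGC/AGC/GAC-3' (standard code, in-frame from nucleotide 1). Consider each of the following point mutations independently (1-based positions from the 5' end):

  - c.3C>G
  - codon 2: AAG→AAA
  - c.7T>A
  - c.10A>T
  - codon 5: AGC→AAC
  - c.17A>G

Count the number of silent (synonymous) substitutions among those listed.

Codon 1: AAC (Asn) → AAG (Lys) — missense.
Codon 2: AAG (Lys) → AAA (Lys) — synonymous.
Codon 3: TAT (Tyr) → AAT (Asn) — missense.
Codon 4: AGC (Ser) → TGC (Cys) — missense.
Codon 5: AGC (Ser) → AAC (Asn) — missense.
Codon 6: GAC (Asp) → GGC (Gly) — missense.
Synonymous: 1 of 6.

1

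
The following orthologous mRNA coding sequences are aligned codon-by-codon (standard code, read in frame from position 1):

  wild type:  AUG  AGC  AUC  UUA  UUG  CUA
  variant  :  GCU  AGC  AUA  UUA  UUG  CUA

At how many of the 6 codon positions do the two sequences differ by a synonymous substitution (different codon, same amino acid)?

1

Codon 1: AUG Met / GCU Ala — nonsynonymous.
Codon 2: AGC Ser / AGC Ser — identical.
Codon 3: AUC Ile / AUA Ile — synonymous.
Codon 4: UUA Leu / UUA Leu — identical.
Codon 5: UUG Leu / UUG Leu — identical.
Codon 6: CUA Leu / CUA Leu — identical.
Synonymous differences: 1.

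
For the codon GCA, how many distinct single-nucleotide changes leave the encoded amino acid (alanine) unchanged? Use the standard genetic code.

Position 1: none → 0 synonymous.
Position 2: none → 0 synonymous.
Position 3: GCT, GCC, GCG → 3 synonymous.
Total: 0 + 0 + 3 = 3.

3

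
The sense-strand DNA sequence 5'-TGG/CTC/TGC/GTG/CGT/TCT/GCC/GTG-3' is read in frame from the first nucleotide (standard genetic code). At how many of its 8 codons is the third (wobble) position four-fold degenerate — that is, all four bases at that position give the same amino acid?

6

Codon 1 TGG (Trp): third position 1-fold.
Codon 2 CTC (Leu): third position 4-fold.
Codon 3 TGC (Cys): third position 2-fold.
Codon 4 GTG (Val): third position 4-fold.
Codon 5 CGT (Arg): third position 4-fold.
Codon 6 TCT (Ser): third position 4-fold.
Codon 7 GCC (Ala): third position 4-fold.
Codon 8 GTG (Val): third position 4-fold.
Four-fold degenerate third positions: 6.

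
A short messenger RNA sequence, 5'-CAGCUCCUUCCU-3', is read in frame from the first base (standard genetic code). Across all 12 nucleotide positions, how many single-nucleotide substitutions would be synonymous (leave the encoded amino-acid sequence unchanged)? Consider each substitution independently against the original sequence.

10

Codon 1 (CAG, Gln): 1 synonymous substitution.
Codon 2 (CUC, Leu): 3 synonymous substitutions.
Codon 3 (CUU, Leu): 3 synonymous substitutions.
Codon 4 (CCU, Pro): 3 synonymous substitutions.
Total: 1 + 3 + 3 + 3 = 10.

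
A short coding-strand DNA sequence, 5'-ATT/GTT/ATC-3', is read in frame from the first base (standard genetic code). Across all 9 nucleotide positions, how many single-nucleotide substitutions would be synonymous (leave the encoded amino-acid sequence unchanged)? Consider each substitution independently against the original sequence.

7

Codon 1 (ATT, Ile): 2 synonymous substitutions.
Codon 2 (GTT, Val): 3 synonymous substitutions.
Codon 3 (ATC, Ile): 2 synonymous substitutions.
Total: 2 + 3 + 2 = 7.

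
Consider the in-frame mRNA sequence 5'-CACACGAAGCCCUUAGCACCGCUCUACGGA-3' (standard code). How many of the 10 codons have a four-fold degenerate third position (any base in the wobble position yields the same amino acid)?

Codon 1 CAC (His): third position 2-fold.
Codon 2 ACG (Thr): third position 4-fold.
Codon 3 AAG (Lys): third position 2-fold.
Codon 4 CCC (Pro): third position 4-fold.
Codon 5 UUA (Leu): third position 2-fold.
Codon 6 GCA (Ala): third position 4-fold.
Codon 7 CCG (Pro): third position 4-fold.
Codon 8 CUC (Leu): third position 4-fold.
Codon 9 UAC (Tyr): third position 2-fold.
Codon 10 GGA (Gly): third position 4-fold.
Four-fold degenerate third positions: 6.

6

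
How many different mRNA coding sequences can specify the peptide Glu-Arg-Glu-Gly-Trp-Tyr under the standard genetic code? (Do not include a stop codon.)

Glu: 2 codons.
Arg: 6 codons.
Glu: 2 codons.
Gly: 4 codons.
Trp: 1 codon.
Tyr: 2 codons.
2 × 6 × 2 × 4 × 1 × 2 = 192.

192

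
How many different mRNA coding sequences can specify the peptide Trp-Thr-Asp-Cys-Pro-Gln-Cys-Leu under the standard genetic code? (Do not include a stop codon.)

1536

Trp: 1 codon.
Thr: 4 codons.
Asp: 2 codons.
Cys: 2 codons.
Pro: 4 codons.
Gln: 2 codons.
Cys: 2 codons.
Leu: 6 codons.
1 × 4 × 2 × 2 × 4 × 2 × 2 × 6 = 1536.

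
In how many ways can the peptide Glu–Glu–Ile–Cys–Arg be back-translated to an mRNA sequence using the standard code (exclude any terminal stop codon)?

144

Glu: 2 codons.
Glu: 2 codons.
Ile: 3 codons.
Cys: 2 codons.
Arg: 6 codons.
2 × 2 × 3 × 2 × 6 = 144.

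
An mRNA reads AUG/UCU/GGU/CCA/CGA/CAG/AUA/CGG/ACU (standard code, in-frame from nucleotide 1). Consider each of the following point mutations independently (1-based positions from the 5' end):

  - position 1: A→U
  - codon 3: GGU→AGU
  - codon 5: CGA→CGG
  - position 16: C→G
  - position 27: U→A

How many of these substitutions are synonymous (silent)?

2

Codon 1: AUG (Met) → UUG (Leu) — missense.
Codon 3: GGU (Gly) → AGU (Ser) — missense.
Codon 5: CGA (Arg) → CGG (Arg) — synonymous.
Codon 6: CAG (Gln) → GAG (Glu) — missense.
Codon 9: ACU (Thr) → ACA (Thr) — synonymous.
Synonymous: 2 of 5.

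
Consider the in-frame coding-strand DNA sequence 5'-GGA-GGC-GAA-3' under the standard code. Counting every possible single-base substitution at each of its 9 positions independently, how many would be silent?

Codon 1 (GGA, Gly): 3 synonymous substitutions.
Codon 2 (GGC, Gly): 3 synonymous substitutions.
Codon 3 (GAA, Glu): 1 synonymous substitution.
Total: 3 + 3 + 1 = 7.

7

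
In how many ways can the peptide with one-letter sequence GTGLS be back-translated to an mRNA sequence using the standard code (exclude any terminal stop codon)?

Gly: 4 codons.
Thr: 4 codons.
Gly: 4 codons.
Leu: 6 codons.
Ser: 6 codons.
4 × 4 × 4 × 6 × 6 = 2304.

2304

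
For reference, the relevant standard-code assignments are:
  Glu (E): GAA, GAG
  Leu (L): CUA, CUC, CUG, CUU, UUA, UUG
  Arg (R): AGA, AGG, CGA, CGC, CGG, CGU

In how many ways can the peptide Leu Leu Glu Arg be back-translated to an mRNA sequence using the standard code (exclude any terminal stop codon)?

432

Leu: 6 codons.
Leu: 6 codons.
Glu: 2 codons.
Arg: 6 codons.
6 × 6 × 2 × 6 = 432.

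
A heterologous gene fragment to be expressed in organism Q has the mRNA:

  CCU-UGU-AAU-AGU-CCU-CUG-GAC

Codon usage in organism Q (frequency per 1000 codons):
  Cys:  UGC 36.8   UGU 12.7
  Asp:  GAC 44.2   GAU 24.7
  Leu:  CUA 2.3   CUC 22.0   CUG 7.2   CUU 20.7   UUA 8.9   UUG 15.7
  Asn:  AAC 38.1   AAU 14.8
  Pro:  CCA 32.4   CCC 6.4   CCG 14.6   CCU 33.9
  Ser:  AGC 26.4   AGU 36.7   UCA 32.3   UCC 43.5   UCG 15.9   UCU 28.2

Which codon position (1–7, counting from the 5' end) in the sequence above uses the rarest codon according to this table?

6

Codon 1 CCU (Pro): 33.9 per 1000.
Codon 2 UGU (Cys): 12.7 per 1000.
Codon 3 AAU (Asn): 14.8 per 1000.
Codon 4 AGU (Ser): 36.7 per 1000.
Codon 5 CCU (Pro): 33.9 per 1000.
Codon 6 CUG (Leu): 7.2 per 1000.
Codon 7 GAC (Asp): 44.2 per 1000.
Lowest frequency is 7.2 at codon 6.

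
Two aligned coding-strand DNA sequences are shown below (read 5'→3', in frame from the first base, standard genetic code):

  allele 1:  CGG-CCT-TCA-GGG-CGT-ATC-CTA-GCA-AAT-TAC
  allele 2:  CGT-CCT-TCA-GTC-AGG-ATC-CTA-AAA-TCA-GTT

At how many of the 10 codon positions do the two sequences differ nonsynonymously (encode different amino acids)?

Codon 1: CGG Arg / CGT Arg — synonymous.
Codon 2: CCT Pro / CCT Pro — identical.
Codon 3: TCA Ser / TCA Ser — identical.
Codon 4: GGG Gly / GTC Val — nonsynonymous.
Codon 5: CGT Arg / AGG Arg — synonymous.
Codon 6: ATC Ile / ATC Ile — identical.
Codon 7: CTA Leu / CTA Leu — identical.
Codon 8: GCA Ala / AAA Lys — nonsynonymous.
Codon 9: AAT Asn / TCA Ser — nonsynonymous.
Codon 10: TAC Tyr / GTT Val — nonsynonymous.
Nonsynonymous differences: 4.

4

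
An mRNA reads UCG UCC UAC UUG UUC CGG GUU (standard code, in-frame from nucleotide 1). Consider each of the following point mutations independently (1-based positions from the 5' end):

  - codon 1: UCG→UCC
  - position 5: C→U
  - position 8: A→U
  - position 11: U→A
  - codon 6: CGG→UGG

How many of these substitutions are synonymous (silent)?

Codon 1: UCG (Ser) → UCC (Ser) — synonymous.
Codon 2: UCC (Ser) → UUC (Phe) — missense.
Codon 3: UAC (Tyr) → UUC (Phe) — missense.
Codon 4: UUG (Leu) → UAG (Stop) — nonsense.
Codon 6: CGG (Arg) → UGG (Trp) — missense.
Synonymous: 1 of 5.

1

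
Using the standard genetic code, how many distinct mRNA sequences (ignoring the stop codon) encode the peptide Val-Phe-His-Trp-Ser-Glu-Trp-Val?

Val: 4 codons.
Phe: 2 codons.
His: 2 codons.
Trp: 1 codon.
Ser: 6 codons.
Glu: 2 codons.
Trp: 1 codon.
Val: 4 codons.
4 × 2 × 2 × 1 × 6 × 2 × 1 × 4 = 768.

768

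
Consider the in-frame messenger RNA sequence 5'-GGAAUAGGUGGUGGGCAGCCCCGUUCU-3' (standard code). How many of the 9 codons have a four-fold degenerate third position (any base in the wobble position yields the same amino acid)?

Codon 1 GGA (Gly): third position 4-fold.
Codon 2 AUA (Ile): third position 3-fold.
Codon 3 GGU (Gly): third position 4-fold.
Codon 4 GGU (Gly): third position 4-fold.
Codon 5 GGG (Gly): third position 4-fold.
Codon 6 CAG (Gln): third position 2-fold.
Codon 7 CCC (Pro): third position 4-fold.
Codon 8 CGU (Arg): third position 4-fold.
Codon 9 UCU (Ser): third position 4-fold.
Four-fold degenerate third positions: 7.

7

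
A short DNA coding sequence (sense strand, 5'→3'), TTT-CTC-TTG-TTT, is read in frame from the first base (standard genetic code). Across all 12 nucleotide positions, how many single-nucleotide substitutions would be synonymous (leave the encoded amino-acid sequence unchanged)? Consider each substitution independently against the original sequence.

Codon 1 (TTT, Phe): 1 synonymous substitution.
Codon 2 (CTC, Leu): 3 synonymous substitutions.
Codon 3 (TTG, Leu): 2 synonymous substitutions.
Codon 4 (TTT, Phe): 1 synonymous substitution.
Total: 1 + 3 + 2 + 1 = 7.

7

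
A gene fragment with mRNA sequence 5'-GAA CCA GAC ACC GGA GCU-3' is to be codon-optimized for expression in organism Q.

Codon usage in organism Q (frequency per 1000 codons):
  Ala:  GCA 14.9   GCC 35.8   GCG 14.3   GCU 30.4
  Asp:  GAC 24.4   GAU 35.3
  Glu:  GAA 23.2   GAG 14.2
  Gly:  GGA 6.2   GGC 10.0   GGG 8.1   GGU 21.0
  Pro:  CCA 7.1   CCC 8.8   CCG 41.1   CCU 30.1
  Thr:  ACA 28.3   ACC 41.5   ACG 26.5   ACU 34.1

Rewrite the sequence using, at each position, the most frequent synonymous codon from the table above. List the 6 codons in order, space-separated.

Codon 1 (Glu): best is GAA at 23.2.
Codon 2 (Pro): best is CCG at 41.1.
Codon 3 (Asp): best is GAU at 35.3.
Codon 4 (Thr): best is ACC at 41.5.
Codon 5 (Gly): best is GGU at 21.0.
Codon 6 (Ala): best is GCC at 35.8.

GAA CCG GAU ACC GGU GCC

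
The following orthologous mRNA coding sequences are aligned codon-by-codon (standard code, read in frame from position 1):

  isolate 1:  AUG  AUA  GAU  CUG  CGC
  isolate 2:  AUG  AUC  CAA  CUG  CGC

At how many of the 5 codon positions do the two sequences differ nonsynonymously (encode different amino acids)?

1

Codon 1: AUG Met / AUG Met — identical.
Codon 2: AUA Ile / AUC Ile — synonymous.
Codon 3: GAU Asp / CAA Gln — nonsynonymous.
Codon 4: CUG Leu / CUG Leu — identical.
Codon 5: CGC Arg / CGC Arg — identical.
Nonsynonymous differences: 1.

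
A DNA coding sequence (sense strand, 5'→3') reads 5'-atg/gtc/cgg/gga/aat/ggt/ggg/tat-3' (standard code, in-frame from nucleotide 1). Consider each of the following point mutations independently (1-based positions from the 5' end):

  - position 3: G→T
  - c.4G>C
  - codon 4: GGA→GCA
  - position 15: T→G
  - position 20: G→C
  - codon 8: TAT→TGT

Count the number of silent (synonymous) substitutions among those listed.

Codon 1: ATG (Met) → ATT (Ile) — missense.
Codon 2: GTC (Val) → CTC (Leu) — missense.
Codon 4: GGA (Gly) → GCA (Ala) — missense.
Codon 5: AAT (Asn) → AAG (Lys) — missense.
Codon 7: GGG (Gly) → GCG (Ala) — missense.
Codon 8: TAT (Tyr) → TGT (Cys) — missense.
Synonymous: 0 of 6.

0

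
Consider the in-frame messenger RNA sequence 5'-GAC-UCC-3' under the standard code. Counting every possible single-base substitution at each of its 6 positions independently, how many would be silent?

Codon 1 (GAC, Asp): 1 synonymous substitution.
Codon 2 (UCC, Ser): 3 synonymous substitutions.
Total: 1 + 3 = 4.

4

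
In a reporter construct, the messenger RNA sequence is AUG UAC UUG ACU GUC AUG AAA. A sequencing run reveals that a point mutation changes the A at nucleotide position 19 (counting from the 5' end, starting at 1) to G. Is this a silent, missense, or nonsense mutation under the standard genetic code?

missense

Position 19 falls in codon 7: AAA → Lys.
After the substitution the codon is GAA → Glu.
Lys ≠ Glu, so this is a missense mutation.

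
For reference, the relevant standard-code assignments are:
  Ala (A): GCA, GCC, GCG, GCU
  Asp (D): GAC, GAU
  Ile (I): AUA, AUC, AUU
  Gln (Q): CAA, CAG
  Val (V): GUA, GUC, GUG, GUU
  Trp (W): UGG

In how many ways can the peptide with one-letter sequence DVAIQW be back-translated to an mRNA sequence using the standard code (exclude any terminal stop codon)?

192

Asp: 2 codons.
Val: 4 codons.
Ala: 4 codons.
Ile: 3 codons.
Gln: 2 codons.
Trp: 1 codon.
2 × 4 × 4 × 3 × 2 × 1 = 192.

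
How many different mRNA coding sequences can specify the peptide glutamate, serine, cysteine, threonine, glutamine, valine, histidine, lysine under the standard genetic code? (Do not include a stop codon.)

Glu: 2 codons.
Ser: 6 codons.
Cys: 2 codons.
Thr: 4 codons.
Gln: 2 codons.
Val: 4 codons.
His: 2 codons.
Lys: 2 codons.
2 × 6 × 2 × 4 × 2 × 4 × 2 × 2 = 3072.

3072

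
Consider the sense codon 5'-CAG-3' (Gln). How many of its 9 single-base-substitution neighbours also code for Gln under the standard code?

1

Position 1: none → 0 synonymous.
Position 2: none → 0 synonymous.
Position 3: CAA → 1 synonymous.
Total: 0 + 0 + 1 = 1.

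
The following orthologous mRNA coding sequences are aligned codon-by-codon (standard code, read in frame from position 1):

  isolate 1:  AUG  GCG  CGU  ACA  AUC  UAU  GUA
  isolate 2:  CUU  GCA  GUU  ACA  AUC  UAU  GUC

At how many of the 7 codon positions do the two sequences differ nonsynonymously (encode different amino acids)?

Codon 1: AUG Met / CUU Leu — nonsynonymous.
Codon 2: GCG Ala / GCA Ala — synonymous.
Codon 3: CGU Arg / GUU Val — nonsynonymous.
Codon 4: ACA Thr / ACA Thr — identical.
Codon 5: AUC Ile / AUC Ile — identical.
Codon 6: UAU Tyr / UAU Tyr — identical.
Codon 7: GUA Val / GUC Val — synonymous.
Nonsynonymous differences: 2.

2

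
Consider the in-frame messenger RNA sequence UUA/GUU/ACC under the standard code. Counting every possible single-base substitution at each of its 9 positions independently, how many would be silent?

Codon 1 (UUA, Leu): 2 synonymous substitutions.
Codon 2 (GUU, Val): 3 synonymous substitutions.
Codon 3 (ACC, Thr): 3 synonymous substitutions.
Total: 2 + 3 + 3 = 8.

8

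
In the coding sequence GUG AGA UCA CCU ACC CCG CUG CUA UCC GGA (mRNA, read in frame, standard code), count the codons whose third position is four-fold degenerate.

Codon 1 GUG (Val): third position 4-fold.
Codon 2 AGA (Arg): third position 2-fold.
Codon 3 UCA (Ser): third position 4-fold.
Codon 4 CCU (Pro): third position 4-fold.
Codon 5 ACC (Thr): third position 4-fold.
Codon 6 CCG (Pro): third position 4-fold.
Codon 7 CUG (Leu): third position 4-fold.
Codon 8 CUA (Leu): third position 4-fold.
Codon 9 UCC (Ser): third position 4-fold.
Codon 10 GGA (Gly): third position 4-fold.
Four-fold degenerate third positions: 9.

9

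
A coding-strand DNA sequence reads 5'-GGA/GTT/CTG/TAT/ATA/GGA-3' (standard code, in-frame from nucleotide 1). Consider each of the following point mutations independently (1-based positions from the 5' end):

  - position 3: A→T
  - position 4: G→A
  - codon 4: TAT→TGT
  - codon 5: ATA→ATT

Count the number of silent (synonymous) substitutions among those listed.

2

Codon 1: GGA (Gly) → GGT (Gly) — synonymous.
Codon 2: GTT (Val) → ATT (Ile) — missense.
Codon 4: TAT (Tyr) → TGT (Cys) — missense.
Codon 5: ATA (Ile) → ATT (Ile) — synonymous.
Synonymous: 2 of 4.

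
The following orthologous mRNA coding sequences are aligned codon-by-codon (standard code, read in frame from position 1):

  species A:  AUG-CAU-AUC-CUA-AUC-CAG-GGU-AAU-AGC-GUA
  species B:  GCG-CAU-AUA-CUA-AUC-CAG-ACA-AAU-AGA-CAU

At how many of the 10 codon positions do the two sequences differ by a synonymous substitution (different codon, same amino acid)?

Codon 1: AUG Met / GCG Ala — nonsynonymous.
Codon 2: CAU His / CAU His — identical.
Codon 3: AUC Ile / AUA Ile — synonymous.
Codon 4: CUA Leu / CUA Leu — identical.
Codon 5: AUC Ile / AUC Ile — identical.
Codon 6: CAG Gln / CAG Gln — identical.
Codon 7: GGU Gly / ACA Thr — nonsynonymous.
Codon 8: AAU Asn / AAU Asn — identical.
Codon 9: AGC Ser / AGA Arg — nonsynonymous.
Codon 10: GUA Val / CAU His — nonsynonymous.
Synonymous differences: 1.

1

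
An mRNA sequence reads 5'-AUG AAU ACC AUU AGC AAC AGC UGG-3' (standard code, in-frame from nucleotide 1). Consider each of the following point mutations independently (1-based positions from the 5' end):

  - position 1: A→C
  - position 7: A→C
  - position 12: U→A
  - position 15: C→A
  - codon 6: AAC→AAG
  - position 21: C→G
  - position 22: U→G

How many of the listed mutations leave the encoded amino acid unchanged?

Codon 1: AUG (Met) → CUG (Leu) — missense.
Codon 3: ACC (Thr) → CCC (Pro) — missense.
Codon 4: AUU (Ile) → AUA (Ile) — synonymous.
Codon 5: AGC (Ser) → AGA (Arg) — missense.
Codon 6: AAC (Asn) → AAG (Lys) — missense.
Codon 7: AGC (Ser) → AGG (Arg) — missense.
Codon 8: UGG (Trp) → GGG (Gly) — missense.
Synonymous: 1 of 7.

1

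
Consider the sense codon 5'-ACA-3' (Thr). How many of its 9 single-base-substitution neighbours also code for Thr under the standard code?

3

Position 1: none → 0 synonymous.
Position 2: none → 0 synonymous.
Position 3: ACU, ACC, ACG → 3 synonymous.
Total: 0 + 0 + 3 = 3.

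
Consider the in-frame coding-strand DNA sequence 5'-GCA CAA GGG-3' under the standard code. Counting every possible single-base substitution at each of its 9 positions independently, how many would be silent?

7

Codon 1 (GCA, Ala): 3 synonymous substitutions.
Codon 2 (CAA, Gln): 1 synonymous substitution.
Codon 3 (GGG, Gly): 3 synonymous substitutions.
Total: 3 + 1 + 3 = 7.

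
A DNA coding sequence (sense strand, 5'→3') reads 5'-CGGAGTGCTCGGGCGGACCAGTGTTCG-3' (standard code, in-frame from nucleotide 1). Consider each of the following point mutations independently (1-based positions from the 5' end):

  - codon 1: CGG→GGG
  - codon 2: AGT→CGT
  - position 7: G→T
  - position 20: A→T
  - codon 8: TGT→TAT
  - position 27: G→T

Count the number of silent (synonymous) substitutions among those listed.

1

Codon 1: CGG (Arg) → GGG (Gly) — missense.
Codon 2: AGT (Ser) → CGT (Arg) — missense.
Codon 3: GCT (Ala) → TCT (Ser) — missense.
Codon 7: CAG (Gln) → CTG (Leu) — missense.
Codon 8: TGT (Cys) → TAT (Tyr) — missense.
Codon 9: TCG (Ser) → TCT (Ser) — synonymous.
Synonymous: 1 of 6.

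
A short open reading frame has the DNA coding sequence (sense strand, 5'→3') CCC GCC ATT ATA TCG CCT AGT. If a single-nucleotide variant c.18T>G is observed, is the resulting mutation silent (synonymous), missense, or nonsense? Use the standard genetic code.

Position 18 falls in codon 6: CCT → Pro.
After the substitution the codon is CCG → Pro.
Both encode Pro, so the change is synonymous.

silent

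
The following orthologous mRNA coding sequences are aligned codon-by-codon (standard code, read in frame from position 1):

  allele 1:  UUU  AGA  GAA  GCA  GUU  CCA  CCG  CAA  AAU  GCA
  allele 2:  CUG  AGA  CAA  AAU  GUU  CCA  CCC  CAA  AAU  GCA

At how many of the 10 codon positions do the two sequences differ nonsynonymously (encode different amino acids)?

3

Codon 1: UUU Phe / CUG Leu — nonsynonymous.
Codon 2: AGA Arg / AGA Arg — identical.
Codon 3: GAA Glu / CAA Gln — nonsynonymous.
Codon 4: GCA Ala / AAU Asn — nonsynonymous.
Codon 5: GUU Val / GUU Val — identical.
Codon 6: CCA Pro / CCA Pro — identical.
Codon 7: CCG Pro / CCC Pro — synonymous.
Codon 8: CAA Gln / CAA Gln — identical.
Codon 9: AAU Asn / AAU Asn — identical.
Codon 10: GCA Ala / GCA Ala — identical.
Nonsynonymous differences: 3.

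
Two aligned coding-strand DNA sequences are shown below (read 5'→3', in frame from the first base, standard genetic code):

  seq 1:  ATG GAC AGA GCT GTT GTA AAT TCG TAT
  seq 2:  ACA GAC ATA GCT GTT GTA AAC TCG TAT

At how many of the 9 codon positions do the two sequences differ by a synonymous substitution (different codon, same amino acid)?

1

Codon 1: ATG Met / ACA Thr — nonsynonymous.
Codon 2: GAC Asp / GAC Asp — identical.
Codon 3: AGA Arg / ATA Ile — nonsynonymous.
Codon 4: GCT Ala / GCT Ala — identical.
Codon 5: GTT Val / GTT Val — identical.
Codon 6: GTA Val / GTA Val — identical.
Codon 7: AAT Asn / AAC Asn — synonymous.
Codon 8: TCG Ser / TCG Ser — identical.
Codon 9: TAT Tyr / TAT Tyr — identical.
Synonymous differences: 1.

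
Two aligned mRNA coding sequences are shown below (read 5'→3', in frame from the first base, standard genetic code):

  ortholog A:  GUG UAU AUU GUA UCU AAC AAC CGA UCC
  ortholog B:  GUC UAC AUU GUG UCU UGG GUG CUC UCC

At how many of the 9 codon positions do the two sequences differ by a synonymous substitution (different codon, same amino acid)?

Codon 1: GUG Val / GUC Val — synonymous.
Codon 2: UAU Tyr / UAC Tyr — synonymous.
Codon 3: AUU Ile / AUU Ile — identical.
Codon 4: GUA Val / GUG Val — synonymous.
Codon 5: UCU Ser / UCU Ser — identical.
Codon 6: AAC Asn / UGG Trp — nonsynonymous.
Codon 7: AAC Asn / GUG Val — nonsynonymous.
Codon 8: CGA Arg / CUC Leu — nonsynonymous.
Codon 9: UCC Ser / UCC Ser — identical.
Synonymous differences: 3.

3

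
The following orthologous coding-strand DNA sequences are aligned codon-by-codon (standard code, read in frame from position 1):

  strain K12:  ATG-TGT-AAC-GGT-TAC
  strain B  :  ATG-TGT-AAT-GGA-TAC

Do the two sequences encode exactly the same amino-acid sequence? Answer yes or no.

Codon 1: ATG Met / ATG Met — identical.
Codon 2: TGT Cys / TGT Cys — identical.
Codon 3: AAC Asn / AAT Asn — synonymous.
Codon 4: GGT Gly / GGA Gly — synonymous.
Codon 5: TAC Tyr / TAC Tyr — identical.
Nonsynonymous differences: 0 → same protein.

yes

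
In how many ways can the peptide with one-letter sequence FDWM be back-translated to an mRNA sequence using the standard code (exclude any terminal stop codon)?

4

Phe: 2 codons.
Asp: 2 codons.
Trp: 1 codon.
Met: 1 codon.
2 × 2 × 1 × 1 = 4.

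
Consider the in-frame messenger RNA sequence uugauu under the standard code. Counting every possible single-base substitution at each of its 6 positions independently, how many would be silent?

4

Codon 1 (UUG, Leu): 2 synonymous substitutions.
Codon 2 (AUU, Ile): 2 synonymous substitutions.
Total: 2 + 2 = 4.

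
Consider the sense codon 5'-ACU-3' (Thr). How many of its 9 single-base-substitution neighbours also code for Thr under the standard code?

3

Position 1: none → 0 synonymous.
Position 2: none → 0 synonymous.
Position 3: ACC, ACA, ACG → 3 synonymous.
Total: 0 + 0 + 3 = 3.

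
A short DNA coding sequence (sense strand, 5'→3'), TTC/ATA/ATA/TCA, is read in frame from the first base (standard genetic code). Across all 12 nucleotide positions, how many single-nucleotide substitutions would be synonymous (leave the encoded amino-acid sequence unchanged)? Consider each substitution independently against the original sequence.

Codon 1 (TTC, Phe): 1 synonymous substitution.
Codon 2 (ATA, Ile): 2 synonymous substitutions.
Codon 3 (ATA, Ile): 2 synonymous substitutions.
Codon 4 (TCA, Ser): 3 synonymous substitutions.
Total: 1 + 2 + 2 + 3 = 8.

8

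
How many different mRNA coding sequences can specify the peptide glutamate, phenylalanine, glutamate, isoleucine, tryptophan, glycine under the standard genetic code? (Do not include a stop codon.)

Glu: 2 codons.
Phe: 2 codons.
Glu: 2 codons.
Ile: 3 codons.
Trp: 1 codon.
Gly: 4 codons.
2 × 2 × 2 × 3 × 1 × 4 = 96.

96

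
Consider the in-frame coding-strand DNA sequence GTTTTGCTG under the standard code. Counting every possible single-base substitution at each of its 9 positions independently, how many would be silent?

Codon 1 (GTT, Val): 3 synonymous substitutions.
Codon 2 (TTG, Leu): 2 synonymous substitutions.
Codon 3 (CTG, Leu): 4 synonymous substitutions.
Total: 3 + 2 + 4 = 9.

9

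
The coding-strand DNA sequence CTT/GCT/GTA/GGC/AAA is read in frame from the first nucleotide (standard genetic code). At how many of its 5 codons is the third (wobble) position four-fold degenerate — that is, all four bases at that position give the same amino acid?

4

Codon 1 CTT (Leu): third position 4-fold.
Codon 2 GCT (Ala): third position 4-fold.
Codon 3 GTA (Val): third position 4-fold.
Codon 4 GGC (Gly): third position 4-fold.
Codon 5 AAA (Lys): third position 2-fold.
Four-fold degenerate third positions: 4.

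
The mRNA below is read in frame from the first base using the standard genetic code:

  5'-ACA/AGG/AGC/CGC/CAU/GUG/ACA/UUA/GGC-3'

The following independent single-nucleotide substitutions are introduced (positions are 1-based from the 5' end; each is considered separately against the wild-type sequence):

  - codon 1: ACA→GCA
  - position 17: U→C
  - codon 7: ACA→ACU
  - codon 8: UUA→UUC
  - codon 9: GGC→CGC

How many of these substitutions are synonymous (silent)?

1

Codon 1: ACA (Thr) → GCA (Ala) — missense.
Codon 6: GUG (Val) → GCG (Ala) — missense.
Codon 7: ACA (Thr) → ACU (Thr) — synonymous.
Codon 8: UUA (Leu) → UUC (Phe) — missense.
Codon 9: GGC (Gly) → CGC (Arg) — missense.
Synonymous: 1 of 5.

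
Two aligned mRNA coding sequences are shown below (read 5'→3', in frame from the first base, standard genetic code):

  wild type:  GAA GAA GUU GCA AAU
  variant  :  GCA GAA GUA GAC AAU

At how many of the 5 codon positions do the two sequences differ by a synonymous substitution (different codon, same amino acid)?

Codon 1: GAA Glu / GCA Ala — nonsynonymous.
Codon 2: GAA Glu / GAA Glu — identical.
Codon 3: GUU Val / GUA Val — synonymous.
Codon 4: GCA Ala / GAC Asp — nonsynonymous.
Codon 5: AAU Asn / AAU Asn — identical.
Synonymous differences: 1.

1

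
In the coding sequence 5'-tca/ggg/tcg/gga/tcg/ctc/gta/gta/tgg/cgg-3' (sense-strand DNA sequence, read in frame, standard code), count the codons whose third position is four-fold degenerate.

Codon 1 TCA (Ser): third position 4-fold.
Codon 2 GGG (Gly): third position 4-fold.
Codon 3 TCG (Ser): third position 4-fold.
Codon 4 GGA (Gly): third position 4-fold.
Codon 5 TCG (Ser): third position 4-fold.
Codon 6 CTC (Leu): third position 4-fold.
Codon 7 GTA (Val): third position 4-fold.
Codon 8 GTA (Val): third position 4-fold.
Codon 9 TGG (Trp): third position 1-fold.
Codon 10 CGG (Arg): third position 4-fold.
Four-fold degenerate third positions: 9.

9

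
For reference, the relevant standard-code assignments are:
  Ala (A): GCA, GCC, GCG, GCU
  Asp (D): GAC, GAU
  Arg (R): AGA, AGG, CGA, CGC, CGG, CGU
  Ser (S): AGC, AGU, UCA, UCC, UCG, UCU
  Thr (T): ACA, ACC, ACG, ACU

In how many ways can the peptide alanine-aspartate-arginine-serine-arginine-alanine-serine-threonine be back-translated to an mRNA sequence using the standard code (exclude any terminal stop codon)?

165888

Ala: 4 codons.
Asp: 2 codons.
Arg: 6 codons.
Ser: 6 codons.
Arg: 6 codons.
Ala: 4 codons.
Ser: 6 codons.
Thr: 4 codons.
4 × 2 × 6 × 6 × 6 × 4 × 6 × 4 = 165888.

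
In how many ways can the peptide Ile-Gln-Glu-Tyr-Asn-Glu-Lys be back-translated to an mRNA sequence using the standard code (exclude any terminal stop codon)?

Ile: 3 codons.
Gln: 2 codons.
Glu: 2 codons.
Tyr: 2 codons.
Asn: 2 codons.
Glu: 2 codons.
Lys: 2 codons.
3 × 2 × 2 × 2 × 2 × 2 × 2 = 192.

192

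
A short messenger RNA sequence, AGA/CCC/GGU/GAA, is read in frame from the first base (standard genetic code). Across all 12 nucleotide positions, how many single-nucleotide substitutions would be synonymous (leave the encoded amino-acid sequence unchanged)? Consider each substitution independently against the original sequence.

9

Codon 1 (AGA, Arg): 2 synonymous substitutions.
Codon 2 (CCC, Pro): 3 synonymous substitutions.
Codon 3 (GGU, Gly): 3 synonymous substitutions.
Codon 4 (GAA, Glu): 1 synonymous substitution.
Total: 2 + 3 + 3 + 1 = 9.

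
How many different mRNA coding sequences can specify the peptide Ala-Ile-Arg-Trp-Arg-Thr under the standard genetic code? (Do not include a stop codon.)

Ala: 4 codons.
Ile: 3 codons.
Arg: 6 codons.
Trp: 1 codon.
Arg: 6 codons.
Thr: 4 codons.
4 × 3 × 6 × 1 × 6 × 4 = 1728.

1728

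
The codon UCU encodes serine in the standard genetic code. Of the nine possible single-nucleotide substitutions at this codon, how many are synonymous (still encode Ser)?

Position 1: none → 0 synonymous.
Position 2: none → 0 synonymous.
Position 3: UCC, UCA, UCG → 3 synonymous.
Total: 0 + 0 + 3 = 3.

3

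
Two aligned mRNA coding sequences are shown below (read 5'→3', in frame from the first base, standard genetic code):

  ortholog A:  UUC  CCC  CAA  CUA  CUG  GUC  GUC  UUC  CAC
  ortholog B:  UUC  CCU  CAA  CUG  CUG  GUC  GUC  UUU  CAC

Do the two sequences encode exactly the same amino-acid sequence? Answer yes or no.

Codon 1: UUC Phe / UUC Phe — identical.
Codon 2: CCC Pro / CCU Pro — synonymous.
Codon 3: CAA Gln / CAA Gln — identical.
Codon 4: CUA Leu / CUG Leu — synonymous.
Codon 5: CUG Leu / CUG Leu — identical.
Codon 6: GUC Val / GUC Val — identical.
Codon 7: GUC Val / GUC Val — identical.
Codon 8: UUC Phe / UUU Phe — synonymous.
Codon 9: CAC His / CAC His — identical.
Nonsynonymous differences: 0 → same protein.

yes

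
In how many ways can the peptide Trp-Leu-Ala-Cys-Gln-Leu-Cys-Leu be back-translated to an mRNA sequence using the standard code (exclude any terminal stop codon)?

6912

Trp: 1 codon.
Leu: 6 codons.
Ala: 4 codons.
Cys: 2 codons.
Gln: 2 codons.
Leu: 6 codons.
Cys: 2 codons.
Leu: 6 codons.
1 × 6 × 4 × 2 × 2 × 6 × 2 × 6 = 6912.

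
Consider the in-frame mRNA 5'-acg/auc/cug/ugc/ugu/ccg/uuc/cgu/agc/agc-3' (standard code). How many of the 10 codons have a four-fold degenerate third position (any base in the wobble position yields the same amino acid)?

4

Codon 1 ACG (Thr): third position 4-fold.
Codon 2 AUC (Ile): third position 3-fold.
Codon 3 CUG (Leu): third position 4-fold.
Codon 4 UGC (Cys): third position 2-fold.
Codon 5 UGU (Cys): third position 2-fold.
Codon 6 CCG (Pro): third position 4-fold.
Codon 7 UUC (Phe): third position 2-fold.
Codon 8 CGU (Arg): third position 4-fold.
Codon 9 AGC (Ser): third position 2-fold.
Codon 10 AGC (Ser): third position 2-fold.
Four-fold degenerate third positions: 4.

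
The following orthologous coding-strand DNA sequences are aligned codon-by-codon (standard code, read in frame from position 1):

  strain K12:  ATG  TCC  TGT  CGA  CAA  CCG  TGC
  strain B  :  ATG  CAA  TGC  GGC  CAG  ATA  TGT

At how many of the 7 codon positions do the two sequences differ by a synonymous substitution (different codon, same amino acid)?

Codon 1: ATG Met / ATG Met — identical.
Codon 2: TCC Ser / CAA Gln — nonsynonymous.
Codon 3: TGT Cys / TGC Cys — synonymous.
Codon 4: CGA Arg / GGC Gly — nonsynonymous.
Codon 5: CAA Gln / CAG Gln — synonymous.
Codon 6: CCG Pro / ATA Ile — nonsynonymous.
Codon 7: TGC Cys / TGT Cys — synonymous.
Synonymous differences: 3.

3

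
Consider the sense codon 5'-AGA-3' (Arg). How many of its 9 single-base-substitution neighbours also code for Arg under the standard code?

Position 1: CGA → 1 synonymous.
Position 2: none → 0 synonymous.
Position 3: AGG → 1 synonymous.
Total: 1 + 0 + 1 = 2.

2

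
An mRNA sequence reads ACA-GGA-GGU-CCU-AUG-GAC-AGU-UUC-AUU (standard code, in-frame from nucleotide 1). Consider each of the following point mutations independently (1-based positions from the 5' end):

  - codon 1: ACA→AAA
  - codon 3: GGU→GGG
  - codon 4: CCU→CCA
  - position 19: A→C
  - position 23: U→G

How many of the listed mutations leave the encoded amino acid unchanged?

2

Codon 1: ACA (Thr) → AAA (Lys) — missense.
Codon 3: GGU (Gly) → GGG (Gly) — synonymous.
Codon 4: CCU (Pro) → CCA (Pro) — synonymous.
Codon 7: AGU (Ser) → CGU (Arg) — missense.
Codon 8: UUC (Phe) → UGC (Cys) — missense.
Synonymous: 2 of 5.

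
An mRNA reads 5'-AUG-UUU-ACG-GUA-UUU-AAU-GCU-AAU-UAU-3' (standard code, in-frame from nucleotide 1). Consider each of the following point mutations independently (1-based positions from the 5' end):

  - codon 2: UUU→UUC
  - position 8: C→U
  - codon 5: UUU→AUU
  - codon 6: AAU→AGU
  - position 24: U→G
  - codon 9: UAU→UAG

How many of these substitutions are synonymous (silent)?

1

Codon 2: UUU (Phe) → UUC (Phe) — synonymous.
Codon 3: ACG (Thr) → AUG (Met) — missense.
Codon 5: UUU (Phe) → AUU (Ile) — missense.
Codon 6: AAU (Asn) → AGU (Ser) — missense.
Codon 8: AAU (Asn) → AAG (Lys) — missense.
Codon 9: UAU (Tyr) → UAG (Stop) — nonsense.
Synonymous: 1 of 6.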